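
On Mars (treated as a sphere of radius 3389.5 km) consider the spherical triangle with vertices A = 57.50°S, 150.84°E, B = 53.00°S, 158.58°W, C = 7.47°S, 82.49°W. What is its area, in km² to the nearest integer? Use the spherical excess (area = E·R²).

2147070 km²

Side lengths (central angles): a = 1.3209, b = 1.7808, c = 0.4973 rad; semiperimeter s = 1.7995.
By l'Huilier's theorem, tan(E/4) = √[tan(s/2) tan((s−a)/2) tan((s−b)/2) tan((s−c)/2)], giving spherical excess E = 0.1869 rad.
Area = E·R² = 0.1869 × (3389.5)² ≈ 2147070 km².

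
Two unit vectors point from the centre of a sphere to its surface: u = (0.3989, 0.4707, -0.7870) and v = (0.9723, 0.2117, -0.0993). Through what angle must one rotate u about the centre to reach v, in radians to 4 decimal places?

u·v = 0.5656; |u| = 1.0000, |v| = 1.0000.
cos θ = (u·v)/(|u||v|) = 0.5656, so θ = 0.9696 rad.

0.9696 rad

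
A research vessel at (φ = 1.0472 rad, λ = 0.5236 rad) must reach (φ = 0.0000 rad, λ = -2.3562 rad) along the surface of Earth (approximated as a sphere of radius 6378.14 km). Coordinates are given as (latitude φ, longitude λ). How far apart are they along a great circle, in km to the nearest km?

13234 km

In radians: φ₁ = 1.0472, φ₂ = 0.0000, Δλ = -165.000° = -2.8798 rad.
Haversine: a = sin²(Δφ/2) + cos φ₁ cos φ₂ sin²(Δλ/2) = 0.2500 + (0.5000)(1.0000)(0.9830) = 0.74148.
Central angle c = 2·arcsin(√a) = 2.07483 rad.
Distance = R·c = 6378.14 × 2.0748 ≈ 13234 km.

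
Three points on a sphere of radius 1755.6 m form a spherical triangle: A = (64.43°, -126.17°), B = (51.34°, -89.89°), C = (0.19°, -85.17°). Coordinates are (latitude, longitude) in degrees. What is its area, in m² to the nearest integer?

372991 m²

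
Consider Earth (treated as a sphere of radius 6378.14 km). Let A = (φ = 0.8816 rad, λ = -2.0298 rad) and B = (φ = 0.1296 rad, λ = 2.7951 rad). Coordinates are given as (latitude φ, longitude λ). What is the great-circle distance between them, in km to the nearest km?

In radians: φ₁ = 0.8816, φ₂ = 0.1296, Δλ = -83.554° = -1.4583 rad.
cos c = sin φ₁ sin φ₂ + cos φ₁ cos φ₂ cos Δλ = (0.7718)(0.1292) + (0.6359)(0.9916)(0.1123) = 0.17054,
so c = arccos(0.17054) = 1.39942 rad.
Distance = R·c = 6378.14 × 1.3994 ≈ 8926 km.

8926 km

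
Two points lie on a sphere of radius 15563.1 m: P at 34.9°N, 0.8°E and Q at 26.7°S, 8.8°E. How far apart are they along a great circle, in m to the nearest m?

With latitudes φ₁ = 34.900°, φ₂ = -26.700° and longitude difference Δλ = 8.000°:
cos c = sin φ₁ sin φ₂ + cos φ₁ cos φ₂ cos Δλ = (0.5721)(-0.4493) + (0.8202)(0.8934)(0.9903) = 0.46849,
so c = arccos(0.46849) = 1.08321 rad.
Distance = R·c = 15563.1 × 1.0832 ≈ 16858 m.

16858 m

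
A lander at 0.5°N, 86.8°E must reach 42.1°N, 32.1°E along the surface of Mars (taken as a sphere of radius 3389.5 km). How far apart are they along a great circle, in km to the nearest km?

In radians: φ₁ = 0.0087, φ₂ = 0.7348, Δλ = -54.700° = -0.9547 rad.
cos c = sin φ₁ sin φ₂ + cos φ₁ cos φ₂ cos Δλ = (0.0087)(0.6704) + (1.0000)(0.7420)(0.5779) = 0.43459,
so c = arccos(0.43459) = 1.12121 rad.
Distance = R·c = 3389.5 × 1.1212 ≈ 3800 km.

3800 km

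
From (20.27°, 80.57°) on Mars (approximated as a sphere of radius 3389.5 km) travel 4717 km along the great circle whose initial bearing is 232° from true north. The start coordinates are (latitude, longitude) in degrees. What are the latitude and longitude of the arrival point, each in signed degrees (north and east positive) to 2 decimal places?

-30.43°, 16.50°

Angular distance δ = d/R = 4717/3389.5 = 1.39165 rad; initial bearing θ = 4.0492 rad.
sin φ₂ = sin φ₁ cos δ + cos φ₁ sin δ cos θ = (0.3464)(0.1782) + (0.9381)(0.9840)(-0.6157) = -0.5066, so φ₂ = -30.43°.
Δλ = atan2(sin θ sin δ cos φ₁, cos δ − sin φ₁ sin φ₂) = atan2(-0.7274, 0.3537) = -64.069°.
λ₂ = 80.570° − 64.069° = 16.50°.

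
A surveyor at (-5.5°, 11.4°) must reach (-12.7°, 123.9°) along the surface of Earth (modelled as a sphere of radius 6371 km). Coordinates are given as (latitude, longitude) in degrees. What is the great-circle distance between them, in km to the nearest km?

12289 km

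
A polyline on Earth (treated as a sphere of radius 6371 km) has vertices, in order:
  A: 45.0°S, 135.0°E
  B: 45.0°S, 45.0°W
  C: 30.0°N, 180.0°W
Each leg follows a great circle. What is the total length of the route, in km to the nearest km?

25782 km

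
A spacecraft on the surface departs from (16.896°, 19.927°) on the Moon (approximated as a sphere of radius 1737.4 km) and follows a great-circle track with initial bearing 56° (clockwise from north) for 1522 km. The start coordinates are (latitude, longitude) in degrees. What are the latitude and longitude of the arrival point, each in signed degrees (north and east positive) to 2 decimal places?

Angular distance δ = d/R = 1522/1737.4 = 0.87602 rad; initial bearing θ = 0.9774 rad.
sin φ₂ = sin φ₁ cos δ + cos φ₁ sin δ cos θ = (0.2906)(0.6402) + (0.9568)(0.7682)(0.5592) = 0.5971, so φ₂ = 36.66°.
Δλ = atan2(sin θ sin δ cos φ₁, cos δ − sin φ₁ sin φ₂) = atan2(0.6094, 0.4667) = 52.554°.
λ₂ = 19.927° + 52.554° = 72.48°.

36.66°, 72.48°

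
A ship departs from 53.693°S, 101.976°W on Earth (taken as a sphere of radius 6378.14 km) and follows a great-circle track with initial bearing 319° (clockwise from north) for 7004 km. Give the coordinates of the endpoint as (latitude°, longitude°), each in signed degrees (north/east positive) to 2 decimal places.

Angular distance δ = d/R = 7004/6378.14 = 1.09813 rad; initial bearing θ = 5.5676 rad.
sin φ₂ = sin φ₁ cos δ + cos φ₁ sin δ cos θ = (-0.8059)(0.4553) + (0.5921)(0.8904)(0.7547) = 0.0310, so φ₂ = 1.78°.
Δλ = atan2(sin θ sin δ cos φ₁, cos δ − sin φ₁ sin φ₂) = atan2(-0.3459, 0.4802) = -35.761°.
λ₂ = -101.976° − 35.761° = -137.74°.

1.78°, -137.74°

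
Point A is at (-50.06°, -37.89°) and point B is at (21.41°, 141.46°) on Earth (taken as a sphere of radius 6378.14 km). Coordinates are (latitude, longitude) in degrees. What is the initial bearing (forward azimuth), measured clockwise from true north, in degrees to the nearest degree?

Δλ = 179.350° = 3.1302 rad.
y = sin Δλ · cos φ₂ = (0.0113)(0.9310) = 0.0106
x = cos φ₁ sin φ₂ − sin φ₁ cos φ₂ cos Δλ = (0.6420)(0.3650) − (-0.7667)(0.9310)(-0.9999) = -0.4794
θ = atan2(y, x) = 178.74°, so the bearing is 179°.

179°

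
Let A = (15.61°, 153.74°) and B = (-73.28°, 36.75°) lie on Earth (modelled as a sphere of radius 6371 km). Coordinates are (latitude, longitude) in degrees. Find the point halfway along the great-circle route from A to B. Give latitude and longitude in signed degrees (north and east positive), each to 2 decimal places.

The central angle between A and B is δ = 1.9643 rad.
With f = 0.5, the slerp weights are sin((1−f)δ)/sin δ = 0.9005 and sin(fδ)/sin δ = 0.9005.
Weighted sum of the unit vectors: (0.9005)·(-0.8637,0.4261,0.2691) + (0.9005)·(0.2305,0.1721,-0.9577) = (-0.5702, 0.5388, -0.6201).
Converting back: φ = atan2(z, √(x²+y²)) = -38.33°, λ = atan2(y, x) = 136.63°.

-38.33°, 136.63°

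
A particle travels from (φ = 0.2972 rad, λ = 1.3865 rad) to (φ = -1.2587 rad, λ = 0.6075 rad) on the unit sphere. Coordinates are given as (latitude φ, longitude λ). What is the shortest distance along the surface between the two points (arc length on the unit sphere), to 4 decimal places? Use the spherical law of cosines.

Let φ₁ = 0.2972 rad, φ₂ = -1.2587 rad, and Δλ = -0.7790 rad.
cos c = sin φ₁ sin φ₂ + cos φ₁ cos φ₂ cos Δλ = (0.2928)(-0.9517) + (0.9562)(0.3071)(0.7116) = -0.06977,
so c = arccos(-0.06977) = 1.64062 rad.
On the unit sphere the arc length equals the central angle: 1.6406.

1.6406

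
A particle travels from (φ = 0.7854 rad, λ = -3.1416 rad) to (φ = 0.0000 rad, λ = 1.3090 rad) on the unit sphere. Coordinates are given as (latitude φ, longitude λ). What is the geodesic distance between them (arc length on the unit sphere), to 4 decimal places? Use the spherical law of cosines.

1.7548

In radians: φ₁ = 0.7854, φ₂ = 0.0000, Δλ = -104.999° = -1.8326 rad.
cos c = sin φ₁ sin φ₂ + cos φ₁ cos φ₂ cos Δλ = (0.7071)(0.0000) + (0.7071)(1.0000)(-0.2588) = -0.18301,
so c = arccos(-0.18301) = 1.75484 rad.
On the unit sphere the arc length equals the central angle: 1.7548.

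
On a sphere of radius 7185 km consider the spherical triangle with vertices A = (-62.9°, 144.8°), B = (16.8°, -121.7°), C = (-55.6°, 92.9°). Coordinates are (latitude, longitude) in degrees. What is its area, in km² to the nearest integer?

3035227 km²

Side lengths (central angles): a = 2.3236, b = 0.4661, c = 1.8587 rad; semiperimeter s = 2.3242.
By l'Huilier's theorem, tan(E/4) = √[tan(s/2) tan((s−a)/2) tan((s−b)/2) tan((s−c)/2)], giving spherical excess E = 0.0588 rad.
Area = E·R² = 0.0588 × (7185)² ≈ 3035227 km².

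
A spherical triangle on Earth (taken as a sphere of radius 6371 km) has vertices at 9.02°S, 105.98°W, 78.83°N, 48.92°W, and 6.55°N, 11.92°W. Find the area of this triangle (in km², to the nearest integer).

57224360 km²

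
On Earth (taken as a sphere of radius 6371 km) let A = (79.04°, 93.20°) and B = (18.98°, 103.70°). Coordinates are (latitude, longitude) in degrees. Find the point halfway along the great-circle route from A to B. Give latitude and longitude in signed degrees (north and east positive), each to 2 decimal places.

The central angle between A and B is δ = 1.0517 rad.
With f = 0.5, the slerp weights are sin((1−f)δ)/sin δ = 0.5781 and sin(fδ)/sin δ = 0.5781.
Weighted sum of the unit vectors: (0.5781)·(-0.0106,0.1898,0.9818) + (0.5781)·(-0.2240,0.9187,0.3252) = (-0.1356, 0.6409, 0.7556).
Converting back: φ = atan2(z, √(x²+y²)) = 49.08°, λ = atan2(y, x) = 101.95°.

49.08°, 101.95°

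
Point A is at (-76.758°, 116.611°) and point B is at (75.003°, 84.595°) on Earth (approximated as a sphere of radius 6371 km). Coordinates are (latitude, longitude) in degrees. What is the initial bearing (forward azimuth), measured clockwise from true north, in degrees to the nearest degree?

With φ₁ = -1.3397, φ₂ = 1.3090, Δλ = -0.5588 rad, the forward-azimuth formula gives
θ = atan2( sin Δλ cos φ₂ , cos φ₁ sin φ₂ − sin φ₁ cos φ₂ cos Δλ ) = atan2(-0.1372, 0.4348) = -17.51°.
Adding 360° brings this into [0°, 360°): 342°.

342°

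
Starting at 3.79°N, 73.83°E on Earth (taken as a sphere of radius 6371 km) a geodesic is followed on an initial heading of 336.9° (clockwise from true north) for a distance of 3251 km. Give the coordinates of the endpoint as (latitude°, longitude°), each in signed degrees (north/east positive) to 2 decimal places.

Angular distance δ = d/R = 3251/6371 = 0.51028 rad; initial bearing θ = 5.8800 rad.
sin φ₂ = sin φ₁ cos δ + cos φ₁ sin δ cos θ = (0.0661)(0.8726) + (0.9978)(0.4884)(0.9198) = 0.5060, so φ₂ = 30.39°.
Δλ = atan2(sin θ sin δ cos φ₁, cos δ − sin φ₁ sin φ₂) = atan2(-0.1912, 0.8392) = -12.836°.
λ₂ = 73.830° − 12.836° = 60.99°.

30.39°, 60.99°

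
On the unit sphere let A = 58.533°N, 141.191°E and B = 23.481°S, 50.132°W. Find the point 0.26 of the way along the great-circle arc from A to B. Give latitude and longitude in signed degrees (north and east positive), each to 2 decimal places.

78.31°, -105.79°

The central angle between A and B is δ = 2.5138 rad.
With f = 0.26, the slerp weights are sin((1−f)δ)/sin δ = 1.6317 and sin(fδ)/sin δ = 1.0352.
Weighted sum of the unit vectors: (1.6317)·(-0.4068,0.3272,0.8529) + (1.0352)·(0.5879,-0.7040,-0.3984) = (-0.0551, -0.1949, 0.9793).
Converting back: φ = atan2(z, √(x²+y²)) = 78.31°, λ = atan2(y, x) = -105.79°.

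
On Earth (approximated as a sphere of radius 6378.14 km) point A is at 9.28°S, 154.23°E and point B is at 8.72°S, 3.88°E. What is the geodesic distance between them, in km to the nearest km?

16188 km

In radians: φ₁ = -0.1620, φ₂ = -0.1522, Δλ = -150.350° = -2.6241 rad.
cos c = sin φ₁ sin φ₂ + cos φ₁ cos φ₂ cos Δλ = (-0.1613)(-0.1516) + (0.9869)(0.9884)(-0.8691) = -0.82333,
so c = arccos(-0.82333) = 2.53805 rad.
Distance = R·c = 6378.14 × 2.5380 ≈ 16188 km.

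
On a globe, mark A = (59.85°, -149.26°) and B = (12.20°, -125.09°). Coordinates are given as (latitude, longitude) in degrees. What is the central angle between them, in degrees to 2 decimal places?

50.90°

In radians: φ₁ = 1.0446, φ₂ = 0.2129, Δλ = 24.170° = 0.4218 rad.
Haversine: a = sin²(Δφ/2) + cos φ₁ cos φ₂ sin²(Δλ/2) = 0.1632 + (0.5023)(0.9774)(0.0438) = 0.18469.
Central angle c = 2·arcsin(√a) = 0.88844 rad.
So the angular separation is 50.90°.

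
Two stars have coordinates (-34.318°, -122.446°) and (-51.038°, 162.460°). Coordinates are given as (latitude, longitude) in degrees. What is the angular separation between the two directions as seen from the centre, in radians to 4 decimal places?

0.9619 rad

Let φ₁ = -0.5990 rad, φ₂ = -0.8908 rad, and Δλ = -1.3106 rad.
cos c = sin φ₁ sin φ₂ + cos φ₁ cos φ₂ cos Δλ = (-0.5638)(-0.7776) + (0.8259)(0.6288)(0.2572) = 0.57197,
so c = arccos(0.57197) = 0.96189 rad.
So the angular separation is 0.9619 rad.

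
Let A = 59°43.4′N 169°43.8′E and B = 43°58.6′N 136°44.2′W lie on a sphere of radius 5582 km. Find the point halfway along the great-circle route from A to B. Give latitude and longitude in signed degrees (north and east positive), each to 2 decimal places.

The central angle between A and B is δ = 0.6176 rad.
With f = 0.5, the slerp weights are sin((1−f)δ)/sin δ = 0.5248 and sin(fδ)/sin δ = 0.5248.
Weighted sum of the unit vectors: (0.5248)·(-0.4961,0.0899,0.8636) + (0.5248)·(-0.5240,-0.4932,0.6944) = (-0.5354, -0.2117, 0.8177).
Converting back: φ = atan2(z, √(x²+y²)) = 54.85°, λ = atan2(y, x) = -158.43°.

54.85°, -158.43°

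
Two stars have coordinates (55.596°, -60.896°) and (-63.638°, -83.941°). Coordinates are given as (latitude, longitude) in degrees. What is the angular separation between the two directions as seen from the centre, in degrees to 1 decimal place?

Let φ₁ = 0.9703 rad, φ₂ = -1.1107 rad, and Δλ = -0.4022 rad.
Haversine: a = sin²(Δφ/2) + cos φ₁ cos φ₂ sin²(Δλ/2) = 0.7442 + (0.5650)(0.4440)(0.0399) = 0.75420.
Central angle c = 2·arcsin(√a) = 2.10412 rad.
So the angular separation is 120.6°.

120.6°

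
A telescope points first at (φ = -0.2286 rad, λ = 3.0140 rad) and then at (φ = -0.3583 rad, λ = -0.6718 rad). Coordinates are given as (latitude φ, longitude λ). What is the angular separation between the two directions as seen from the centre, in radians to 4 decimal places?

2.3474 rad

With latitudes φ₁ = -13.098°, φ₂ = -20.529° and longitude difference Δλ = 148.819°:
cos c = sin φ₁ sin φ₂ + cos φ₁ cos φ₂ cos Δλ = (-0.2266)(-0.3507) + (0.9740)(0.9365)(-0.8555) = -0.70089,
so c = arccos(-0.70089) = 2.34745 rad.
So the angular separation is 2.3474 rad.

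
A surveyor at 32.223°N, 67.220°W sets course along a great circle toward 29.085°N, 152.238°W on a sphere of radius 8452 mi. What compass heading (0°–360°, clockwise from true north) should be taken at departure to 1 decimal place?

Δλ = -85.018° = -1.4838 rad.
y = sin Δλ · cos φ₂ = (-0.9962)(0.8739) = -0.8706
x = cos φ₁ sin φ₂ − sin φ₁ cos φ₂ cos Δλ = (0.8460)(0.4861) − (0.5332)(0.8739)(0.0868) = 0.3708
θ = atan2(y, x) = -66.93°; adding 360° gives 293.1°.

293.1°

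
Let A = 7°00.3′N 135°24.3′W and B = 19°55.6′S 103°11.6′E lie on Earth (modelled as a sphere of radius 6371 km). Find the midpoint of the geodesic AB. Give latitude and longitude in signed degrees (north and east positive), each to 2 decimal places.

-13.01°, 166.66°

The central angle between A and B is δ = 2.1267 rad.
With f = 0.5, the slerp weights are sin((1−f)δ)/sin δ = 1.0290 and sin(fδ)/sin δ = 1.0290.
Weighted sum of the unit vectors: (1.0290)·(-0.7068,-0.6969,0.1220) + (1.0290)·(-0.2146,0.9153,-0.3408) = (-0.9480, 0.2248, -0.2252).
Converting back: φ = atan2(z, √(x²+y²)) = -13.01°, λ = atan2(y, x) = 166.66°.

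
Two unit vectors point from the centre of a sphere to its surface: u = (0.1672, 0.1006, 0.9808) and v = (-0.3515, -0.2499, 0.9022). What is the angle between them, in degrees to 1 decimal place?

u·v = 0.8010; |u| = 1.0000, |v| = 1.0000.
cos θ = (u·v)/(|u||v|) = 0.8010, so θ = 36.8°.

36.8°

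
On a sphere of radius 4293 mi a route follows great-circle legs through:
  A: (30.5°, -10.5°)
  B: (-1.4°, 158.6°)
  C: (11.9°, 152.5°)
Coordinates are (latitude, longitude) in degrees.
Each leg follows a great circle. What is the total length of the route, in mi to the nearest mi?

Leg A→B: central angle 2.6026 rad, distance 11173.0 mi.
Leg B→C: central angle 0.2551 rad, distance 1095.1 mi.
Total: 11173.0 + 1095.1 ≈ 12268 mi.

12268 mi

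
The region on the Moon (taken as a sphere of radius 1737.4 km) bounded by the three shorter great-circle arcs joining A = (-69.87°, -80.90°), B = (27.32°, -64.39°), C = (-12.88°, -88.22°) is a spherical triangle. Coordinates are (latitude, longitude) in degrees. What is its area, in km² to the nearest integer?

Side lengths (central angles): a = 0.8094, b = 0.9979, c = 1.7090 rad; semiperimeter s = 1.7581.
By l'Huilier's theorem, tan(E/4) = √[tan(s/2) tan((s−a)/2) tan((s−b)/2) tan((s−c)/2)], giving spherical excess E = 0.3115 rad.
Area = E·R² = 0.3115 × (1737.4)² ≈ 940164 km².

940164 km²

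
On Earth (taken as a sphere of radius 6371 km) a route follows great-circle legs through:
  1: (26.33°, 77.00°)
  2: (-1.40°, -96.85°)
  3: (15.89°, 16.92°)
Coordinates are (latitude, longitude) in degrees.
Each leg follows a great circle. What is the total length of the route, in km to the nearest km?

29755 km

Leg 1→2: central angle 2.6944 rad, distance 17166.1 km.
Leg 2→3: central angle 1.9760 rad, distance 12589.3 km.
Total: 17166.1 + 12589.3 ≈ 29755 km.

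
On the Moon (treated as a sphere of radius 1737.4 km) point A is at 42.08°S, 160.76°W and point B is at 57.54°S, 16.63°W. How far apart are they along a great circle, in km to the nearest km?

Let φ₁ = -0.7344 rad, φ₂ = -1.0043 rad, and Δλ = 2.5155 rad.
Haversine: a = sin²(Δφ/2) + cos φ₁ cos φ₂ sin²(Δλ/2) = 0.0181 + (0.7422)(0.5367)(0.9052) = 0.37867.
Central angle c = 2·arcsin(√a) = 1.32569 rad.
Distance = R·c = 1737.4 × 1.3257 ≈ 2303 km.

2303 km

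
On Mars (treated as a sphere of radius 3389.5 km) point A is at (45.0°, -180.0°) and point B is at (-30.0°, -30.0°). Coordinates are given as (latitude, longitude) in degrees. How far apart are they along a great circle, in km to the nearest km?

8999 km

Let φ₁ = 0.7854 rad, φ₂ = -0.5236 rad, and Δλ = 2.6180 rad.
cos c = sin φ₁ sin φ₂ + cos φ₁ cos φ₂ cos Δλ = (0.7071)(-0.5000) + (0.7071)(0.8660)(-0.8660) = -0.88388,
so c = arccos(-0.88388) = 2.65490 rad.
Distance = R·c = 3389.5 × 2.6549 ≈ 8999 km.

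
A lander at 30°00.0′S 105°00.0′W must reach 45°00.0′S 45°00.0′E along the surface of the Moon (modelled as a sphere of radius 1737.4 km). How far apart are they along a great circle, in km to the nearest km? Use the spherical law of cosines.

3038 km

In radians: φ₁ = -0.5236, φ₂ = -0.7854, Δλ = 150.000° = 2.6180 rad.
cos c = sin φ₁ sin φ₂ + cos φ₁ cos φ₂ cos Δλ = (-0.5000)(-0.7071) + (0.8660)(0.7071)(-0.8660) = -0.17678,
so c = arccos(-0.17678) = 1.74851 rad.
Distance = R·c = 1737.4 × 1.7485 ≈ 3038 km.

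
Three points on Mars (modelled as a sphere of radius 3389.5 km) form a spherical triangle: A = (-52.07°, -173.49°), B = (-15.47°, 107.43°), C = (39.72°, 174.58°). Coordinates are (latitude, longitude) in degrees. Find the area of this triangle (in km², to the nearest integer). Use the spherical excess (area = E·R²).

13558952 km²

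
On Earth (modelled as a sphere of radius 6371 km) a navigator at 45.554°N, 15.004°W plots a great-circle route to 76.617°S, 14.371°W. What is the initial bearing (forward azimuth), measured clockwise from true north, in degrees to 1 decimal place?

179.8°

Δλ = 0.633° = 0.0110 rad.
y = sin Δλ · cos φ₂ = (0.0110)(0.2315) = 0.0026
x = cos φ₁ sin φ₂ − sin φ₁ cos φ₂ cos Δλ = (0.7002)(-0.9728) − (0.7139)(0.2315)(0.9999) = -0.8465
θ = atan2(y, x) = 179.83°, so the bearing is 179.8°.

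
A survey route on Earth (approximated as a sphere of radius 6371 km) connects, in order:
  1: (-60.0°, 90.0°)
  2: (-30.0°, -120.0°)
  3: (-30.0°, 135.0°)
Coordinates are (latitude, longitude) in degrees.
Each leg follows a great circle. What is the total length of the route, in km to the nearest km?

19289 km

Leg 1→2: central angle 1.5128 rad, distance 9637.7 km.
Leg 2→3: central angle 1.5149 rad, distance 9651.3 km.
Total: 9637.7 + 9651.3 ≈ 19289 km.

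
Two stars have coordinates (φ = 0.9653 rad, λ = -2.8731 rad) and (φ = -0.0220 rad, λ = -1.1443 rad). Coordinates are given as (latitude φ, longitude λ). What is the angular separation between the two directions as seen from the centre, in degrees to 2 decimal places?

96.18°

Let φ₁ = 0.9653 rad, φ₂ = -0.0220 rad, and Δλ = 1.7288 rad.
Haversine: a = sin²(Δφ/2) + cos φ₁ cos φ₂ sin²(Δλ/2) = 0.2245 + (0.5692)(0.9998)(0.5787) = 0.55381.
Central angle c = 2·arcsin(√a) = 1.67863 rad.
So the angular separation is 96.18°.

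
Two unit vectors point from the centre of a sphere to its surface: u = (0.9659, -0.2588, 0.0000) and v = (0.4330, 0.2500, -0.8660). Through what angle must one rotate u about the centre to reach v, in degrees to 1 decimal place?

u·v = 0.3535; |u| = 1.0000, |v| = 1.0000.
cos θ = (u·v)/(|u||v|) = 0.3536, so θ = 69.3°.

69.3°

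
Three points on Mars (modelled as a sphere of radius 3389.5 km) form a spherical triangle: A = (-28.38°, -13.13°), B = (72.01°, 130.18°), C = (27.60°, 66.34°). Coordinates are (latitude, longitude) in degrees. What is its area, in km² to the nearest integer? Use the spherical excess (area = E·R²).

Side lengths (central angles): a = 0.9748, b = 1.6486, c = 2.3050 rad; semiperimeter s = 2.4642.
By l'Huilier's theorem, tan(E/4) = √[tan(s/2) tan((s−a)/2) tan((s−b)/2) tan((s−c)/2)], giving spherical excess E = 1.1669 rad.
Area = E·R² = 1.1669 × (3389.5)² ≈ 13406573 km².

13406573 km²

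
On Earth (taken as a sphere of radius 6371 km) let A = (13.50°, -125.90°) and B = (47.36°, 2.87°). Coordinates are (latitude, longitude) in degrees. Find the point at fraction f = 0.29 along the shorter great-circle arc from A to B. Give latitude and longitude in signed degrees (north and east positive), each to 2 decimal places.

37.70°, -105.70°

The central angle between A and B is δ = 1.8139 rad.
With f = 0.29, the slerp weights are sin((1−f)δ)/sin δ = 0.9893 and sin(fδ)/sin δ = 0.5173.
Weighted sum of the unit vectors: (0.9893)·(-0.5702,-0.7877,0.2334) + (0.5173)·(0.6765,0.0339,0.7356) = (-0.2141, -0.7617, 0.6115).
Converting back: φ = atan2(z, √(x²+y²)) = 37.70°, λ = atan2(y, x) = -105.70°.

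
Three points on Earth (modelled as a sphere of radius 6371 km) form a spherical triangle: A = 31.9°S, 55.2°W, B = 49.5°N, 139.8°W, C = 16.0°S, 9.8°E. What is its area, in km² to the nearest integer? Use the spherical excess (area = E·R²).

79087738 km²

Side lengths (central angles): a = 2.4159, b = 1.0581, c = 1.9283 rad; semiperimeter s = 2.7012.
By l'Huilier's theorem, tan(E/4) = √[tan(s/2) tan((s−a)/2) tan((s−b)/2) tan((s−c)/2)], giving spherical excess E = 1.9485 rad.
Area = E·R² = 1.9485 × (6371)² ≈ 79087738 km².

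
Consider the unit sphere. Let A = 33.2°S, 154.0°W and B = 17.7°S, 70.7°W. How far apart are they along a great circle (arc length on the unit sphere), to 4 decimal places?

1.3083

In radians: φ₁ = -0.5794, φ₂ = -0.3089, Δλ = 83.300° = 1.4539 rad.
cos c = sin φ₁ sin φ₂ + cos φ₁ cos φ₂ cos Δλ = (-0.5476)(-0.3040) + (0.8368)(0.9527)(0.1167) = 0.25948,
so c = arccos(0.25948) = 1.30831 rad.
On the unit sphere the arc length equals the central angle: 1.3083.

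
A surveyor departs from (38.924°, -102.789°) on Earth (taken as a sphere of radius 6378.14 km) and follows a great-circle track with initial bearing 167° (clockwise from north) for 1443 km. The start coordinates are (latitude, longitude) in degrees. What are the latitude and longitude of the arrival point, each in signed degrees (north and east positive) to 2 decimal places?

26.25°, -99.56°

Angular distance δ = d/R = 1443/6378.14 = 0.22624 rad; initial bearing θ = 2.9147 rad.
sin φ₂ = sin φ₁ cos δ + cos φ₁ sin δ cos θ = (0.6283)(0.9745) + (0.7780)(0.2243)(-0.9744) = 0.4422, so φ₂ = 26.25°.
Δλ = atan2(sin θ sin δ cos φ₁, cos δ − sin φ₁ sin φ₂) = atan2(0.0393, 0.6967) = 3.225°.
λ₂ = -102.789° + 3.225° = -99.56°.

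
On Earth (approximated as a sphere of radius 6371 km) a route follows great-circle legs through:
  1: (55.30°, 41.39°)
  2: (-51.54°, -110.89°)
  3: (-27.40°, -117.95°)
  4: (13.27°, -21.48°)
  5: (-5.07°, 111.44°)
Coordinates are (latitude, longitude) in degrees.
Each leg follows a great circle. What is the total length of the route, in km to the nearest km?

Leg 1→2: central angle 2.8480 rad, distance 18144.6 km.
Leg 2→3: central angle 0.4314 rad, distance 2748.7 km.
Leg 3→4: central angle 1.7752 rad, distance 11309.9 km.
Leg 4→5: central angle 2.3192 rad, distance 14775.8 km.
Total: 18144.6 + 2748.7 + 11309.9 + 14775.8 ≈ 46979 km.

46979 km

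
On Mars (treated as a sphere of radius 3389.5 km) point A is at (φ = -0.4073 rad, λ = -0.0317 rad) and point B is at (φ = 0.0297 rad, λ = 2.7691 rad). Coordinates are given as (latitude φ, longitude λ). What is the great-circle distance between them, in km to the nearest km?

In radians: φ₁ = -0.4073, φ₂ = 0.0297, Δλ = 160.474° = 2.8008 rad.
Haversine: a = sin²(Δφ/2) + cos φ₁ cos φ₂ sin²(Δλ/2) = 0.0470 + (0.9182)(0.9996)(0.9712) = 0.93839.
Central angle c = 2·arcsin(√a) = 2.63990 rad.
Distance = R·c = 3389.5 × 2.6399 ≈ 8948 km.

8948 km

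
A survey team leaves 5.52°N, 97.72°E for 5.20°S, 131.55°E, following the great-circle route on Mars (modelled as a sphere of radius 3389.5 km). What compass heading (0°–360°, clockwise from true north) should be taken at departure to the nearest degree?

107°

With φ₁ = 0.0963, φ₂ = -0.0908, Δλ = 0.5904 rad, the forward-azimuth formula gives
θ = atan2( sin Δλ cos φ₂ , cos φ₁ sin φ₂ − sin φ₁ cos φ₂ cos Δλ ) = atan2(0.5544, -0.1698) = 107.03°.
So the initial bearing is 107°.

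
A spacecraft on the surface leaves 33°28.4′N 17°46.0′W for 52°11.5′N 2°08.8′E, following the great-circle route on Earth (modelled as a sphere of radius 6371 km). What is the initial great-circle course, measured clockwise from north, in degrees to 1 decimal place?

With φ₁ = 0.5842, φ₂ = 0.9109, Δλ = 0.3476 rad, the forward-azimuth formula gives
θ = atan2( sin Δλ cos φ₂ , cos φ₁ sin φ₂ − sin φ₁ cos φ₂ cos Δλ ) = atan2(0.2088, 0.3411) = 31.47°.
So the initial bearing is 31.5°.

31.5°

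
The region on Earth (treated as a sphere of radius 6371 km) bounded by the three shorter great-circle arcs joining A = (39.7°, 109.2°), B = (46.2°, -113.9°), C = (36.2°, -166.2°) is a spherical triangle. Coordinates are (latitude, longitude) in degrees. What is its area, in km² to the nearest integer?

18016429 km²

Side lengths (central angles): a = 0.6953, b = 1.1200, c = 1.4985 rad; semiperimeter s = 1.6569.
By l'Huilier's theorem, tan(E/4) = √[tan(s/2) tan((s−a)/2) tan((s−b)/2) tan((s−c)/2)], giving spherical excess E = 0.4439 rad.
Area = E·R² = 0.4439 × (6371)² ≈ 18016429 km².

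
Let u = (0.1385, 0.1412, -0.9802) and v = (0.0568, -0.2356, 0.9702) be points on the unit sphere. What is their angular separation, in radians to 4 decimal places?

2.9240 rad

u·v = -0.9764; |u| = 1.0000, |v| = 1.0000.
cos θ = (u·v)/(|u||v|) = -0.9764, so θ = 2.9240 rad.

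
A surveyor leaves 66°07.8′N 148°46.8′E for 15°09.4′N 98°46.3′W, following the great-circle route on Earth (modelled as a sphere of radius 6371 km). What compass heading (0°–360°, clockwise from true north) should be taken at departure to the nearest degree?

64°

Δλ = 112.448° = 1.9626 rad.
y = sin Δλ · cos φ₂ = (0.9242)(0.9652) = 0.8921
x = cos φ₁ sin φ₂ − sin φ₁ cos φ₂ cos Δλ = (0.4047)(0.2615) − (0.9145)(0.9652)(-0.3819) = 0.4428
θ = atan2(y, x) = 63.60°, so the bearing is 64°.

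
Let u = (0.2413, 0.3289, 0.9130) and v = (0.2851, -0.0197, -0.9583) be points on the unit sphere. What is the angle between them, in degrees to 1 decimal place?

144.4°

u·v = -0.8126; |u| = 1.0000, |v| = 1.0000.
cos θ = (u·v)/(|u||v|) = -0.8126, so θ = 144.4°.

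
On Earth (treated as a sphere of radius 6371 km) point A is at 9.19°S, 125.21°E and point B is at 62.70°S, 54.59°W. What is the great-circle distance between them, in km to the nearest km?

In radians: φ₁ = -0.1604, φ₂ = -1.0943, Δλ = -179.800° = -3.1381 rad.
cos c = sin φ₁ sin φ₂ + cos φ₁ cos φ₂ cos Δλ = (-0.1597)(-0.8886) + (0.9872)(0.4586)(-1.0000) = -0.31084,
so c = arccos(-0.31084) = 1.88687 rad.
Distance = R·c = 6371 × 1.8869 ≈ 12021 km.

12021 km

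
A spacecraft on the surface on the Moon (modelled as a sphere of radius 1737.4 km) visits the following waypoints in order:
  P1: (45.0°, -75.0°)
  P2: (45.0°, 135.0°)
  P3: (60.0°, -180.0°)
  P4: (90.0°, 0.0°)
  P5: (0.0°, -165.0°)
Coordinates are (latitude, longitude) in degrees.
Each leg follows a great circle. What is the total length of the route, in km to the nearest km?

Leg P1→P2: central angle 1.5038 rad, distance 2612.6 km.
Leg P2→P3: central angle 0.5309 rad, distance 922.3 km.
Leg P3→P4: central angle 0.5236 rad, distance 909.7 km.
Leg P4→P5: central angle 1.5708 rad, distance 2729.1 km.
Total: 2612.6 + 922.3 + 909.7 + 2729.1 ≈ 7174 km.

7174 km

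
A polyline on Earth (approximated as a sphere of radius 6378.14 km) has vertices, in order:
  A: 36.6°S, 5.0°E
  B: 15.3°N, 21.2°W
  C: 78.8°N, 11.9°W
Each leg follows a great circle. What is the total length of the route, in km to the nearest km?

Leg A→B: central angle 1.0034 rad, distance 6399.5 km.
Leg B→C: central angle 1.1110 rad, distance 7086.3 km.
Total: 6399.5 + 7086.3 ≈ 13486 km.

13486 km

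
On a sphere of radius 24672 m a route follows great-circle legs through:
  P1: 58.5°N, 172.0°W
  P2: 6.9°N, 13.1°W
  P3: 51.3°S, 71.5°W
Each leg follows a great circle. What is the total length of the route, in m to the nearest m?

Leg P1→P2: central angle 1.9622 rad, distance 48411.8 m.
Leg P2→P3: central angle 1.3372 rad, distance 32991.2 m.
Total: 48411.8 + 32991.2 ≈ 81403 m.

81403 m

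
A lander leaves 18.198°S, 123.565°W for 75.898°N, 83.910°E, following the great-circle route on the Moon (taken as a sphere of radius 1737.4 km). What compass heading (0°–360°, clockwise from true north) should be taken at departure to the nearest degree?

With φ₁ = -0.3176, φ₂ = 1.3247, Δλ = -2.6621 rad, the forward-azimuth formula gives
θ = atan2( sin Δλ cos φ₂ , cos φ₁ sin φ₂ − sin φ₁ cos φ₂ cos Δλ ) = atan2(-0.1124, 0.8538) = -7.50°.
Adding 360° brings this into [0°, 360°): 353°.

353°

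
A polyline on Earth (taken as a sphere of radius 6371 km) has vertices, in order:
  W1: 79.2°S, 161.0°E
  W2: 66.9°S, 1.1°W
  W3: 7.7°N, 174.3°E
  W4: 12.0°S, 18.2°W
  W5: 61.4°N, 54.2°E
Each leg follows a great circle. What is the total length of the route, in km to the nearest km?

Leg W1→W2: central angle 0.5853 rad, distance 3728.7 km.
Leg W2→W3: central angle 2.1069 rad, distance 13423.1 km.
Leg W3→W4: central angle 2.9140 rad, distance 18565.0 km.
Leg W4→W5: central angle 1.6118 rad, distance 10268.6 km.
Total: 3728.7 + 13423.1 + 18565.0 + 10268.6 ≈ 45985 km.

45985 km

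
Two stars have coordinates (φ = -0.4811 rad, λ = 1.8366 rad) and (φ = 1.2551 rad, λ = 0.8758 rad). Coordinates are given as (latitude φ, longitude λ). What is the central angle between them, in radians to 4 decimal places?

1.8569 rad

In radians: φ₁ = -0.4811, φ₂ = 1.2551, Δλ = -55.050° = -0.9608 rad.
cos c = sin φ₁ sin φ₂ + cos φ₁ cos φ₂ cos Δλ = (-0.4628)(0.9506) + (0.8865)(0.3105)(0.5729) = -0.28221,
so c = arccos(-0.28221) = 1.85690 rad.
So the angular separation is 1.8569 rad.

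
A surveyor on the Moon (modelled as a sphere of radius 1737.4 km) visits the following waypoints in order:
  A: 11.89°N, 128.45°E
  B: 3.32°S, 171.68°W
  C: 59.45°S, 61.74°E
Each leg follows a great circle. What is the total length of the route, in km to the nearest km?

Leg A→B: central angle 1.0719 rad, distance 1862.4 km.
Leg B→C: central angle 1.8261 rad, distance 3172.7 km.
Total: 1862.4 + 3172.7 ≈ 5035 km.

5035 km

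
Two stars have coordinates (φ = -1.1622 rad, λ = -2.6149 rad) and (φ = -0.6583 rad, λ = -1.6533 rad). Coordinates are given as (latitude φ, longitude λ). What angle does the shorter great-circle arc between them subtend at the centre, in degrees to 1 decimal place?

Let φ₁ = -1.1622 rad, φ₂ = -0.6583 rad, and Δλ = 0.9616 rad.
Haversine: a = sin²(Δφ/2) + cos φ₁ cos φ₂ sin²(Δλ/2) = 0.0621 + (0.3973)(0.7910)(0.2139) = 0.12937.
Central angle c = 2·arcsin(√a) = 0.73586 rad.
So the angular separation is 42.2°.

42.2°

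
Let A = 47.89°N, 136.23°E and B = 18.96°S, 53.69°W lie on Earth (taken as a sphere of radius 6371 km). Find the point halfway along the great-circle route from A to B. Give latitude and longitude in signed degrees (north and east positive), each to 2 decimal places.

The central angle between A and B is δ = 2.6174 rad.
With f = 0.5, the slerp weights are sin((1−f)δ)/sin δ = 1.9297 and sin(fδ)/sin δ = 1.9297.
Weighted sum of the unit vectors: (1.9297)·(-0.4842,0.4639,0.7419) + (1.9297)·(0.5600,-0.7621,-0.3249) = (0.1463, -0.5755, 0.8046).
Converting back: φ = atan2(z, √(x²+y²)) = 53.57°, λ = atan2(y, x) = -75.74°.

53.57°, -75.74°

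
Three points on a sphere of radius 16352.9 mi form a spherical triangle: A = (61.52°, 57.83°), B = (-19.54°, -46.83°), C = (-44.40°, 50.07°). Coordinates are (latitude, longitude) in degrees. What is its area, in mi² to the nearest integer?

Side lengths (central angles): a = 1.4171, b = 1.8519, c = 1.9908 rad; semiperimeter s = 2.6299.
By l'Huilier's theorem, tan(E/4) = √[tan(s/2) tan((s−a)/2) tan((s−b)/2) tan((s−c)/2)], giving spherical excess E = 2.1606 rad.
Area = E·R² = 2.1606 × (16352.9)² ≈ 577786954 mi².

577786954 mi²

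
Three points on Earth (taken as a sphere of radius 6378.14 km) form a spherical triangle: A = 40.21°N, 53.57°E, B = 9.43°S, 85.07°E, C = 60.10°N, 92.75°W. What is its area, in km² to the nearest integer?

20470020 km²

Side lengths (central angles): a = 2.2568, b = 1.3255, c = 1.0044 rad; semiperimeter s = 2.2933.
By l'Huilier's theorem, tan(E/4) = √[tan(s/2) tan((s−a)/2) tan((s−b)/2) tan((s−c)/2)], giving spherical excess E = 0.5032 rad.
Area = E·R² = 0.5032 × (6378.14)² ≈ 20470020 km².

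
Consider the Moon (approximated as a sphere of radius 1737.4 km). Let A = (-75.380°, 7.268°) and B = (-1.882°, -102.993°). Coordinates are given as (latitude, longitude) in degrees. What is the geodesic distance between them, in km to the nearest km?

Let φ₁ = -1.3156 rad, φ₂ = -0.0328 rad, and Δλ = -1.9244 rad.
Haversine: a = sin²(Δφ/2) + cos φ₁ cos φ₂ sin²(Δλ/2) = 0.3580 + (0.2524)(0.9995)(0.6731) = 0.52779.
Central angle c = 2·arcsin(√a) = 1.62641 rad.
Distance = R·c = 1737.4 × 1.6264 ≈ 2826 km.

2826 km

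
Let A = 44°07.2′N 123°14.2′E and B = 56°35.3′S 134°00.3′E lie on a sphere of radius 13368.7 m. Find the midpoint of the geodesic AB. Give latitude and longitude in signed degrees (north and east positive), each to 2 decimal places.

-6.26°, 127.91°

Central angle δ = 1.7648 rad. Interpolating on the sphere with fraction f = 0.5:
P = [sin((1−f)δ)·A + sin(fδ)·B] / sin δ = 0.7870·A + 0.7870·B in Cartesian coordinates,
giving P = (-0.6107, 0.7843, -0.1091), i.e. latitude -6.26°, longitude 127.91°.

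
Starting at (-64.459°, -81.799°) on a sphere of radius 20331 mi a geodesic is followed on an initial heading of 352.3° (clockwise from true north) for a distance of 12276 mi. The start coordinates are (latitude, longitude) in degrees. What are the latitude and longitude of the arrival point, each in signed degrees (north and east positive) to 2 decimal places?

Angular distance δ = d/R = 12276/20331 = 0.60381 rad; initial bearing θ = 6.1488 rad.
sin φ₂ = sin φ₁ cos δ + cos φ₁ sin δ cos θ = (-0.9023)(0.8232) + (0.4312)(0.5678)(0.9910) = -0.5001, so φ₂ = -30.01°.
Δλ = atan2(sin θ sin δ cos φ₁, cos δ − sin φ₁ sin φ₂) = atan2(-0.0328, 0.3719) = -5.040°.
λ₂ = -81.799° − 5.040° = -86.84°.

-30.01°, -86.84°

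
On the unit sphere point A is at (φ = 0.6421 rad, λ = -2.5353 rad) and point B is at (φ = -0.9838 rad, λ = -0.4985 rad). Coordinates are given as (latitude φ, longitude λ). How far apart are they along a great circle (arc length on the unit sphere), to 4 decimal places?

2.3433

With latitudes φ₁ = 36.790°, φ₂ = -56.368° and longitude difference Δλ = 116.700°:
cos c = sin φ₁ sin φ₂ + cos φ₁ cos φ₂ cos Δλ = (0.5989)(-0.8326) + (0.8008)(0.5539)(-0.4493) = -0.69793,
so c = arccos(-0.69793) = 2.34330 rad.
On the unit sphere the arc length equals the central angle: 2.3433.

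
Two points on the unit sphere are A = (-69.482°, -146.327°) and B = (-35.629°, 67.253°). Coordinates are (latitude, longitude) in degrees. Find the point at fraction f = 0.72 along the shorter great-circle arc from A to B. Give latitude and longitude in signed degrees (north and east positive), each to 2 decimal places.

-55.21°, 74.33°

The central angle between A and B is δ = 1.2575 rad.
With f = 0.72, the slerp weights are sin((1−f)δ)/sin δ = 0.3625 and sin(fδ)/sin δ = 0.8269.
Weighted sum of the unit vectors: (0.3625)·(-0.2917,-0.1943,-0.9366) + (0.8269)·(0.3143,0.7496,-0.5825) = (0.1541, 0.5494, -0.8212).
Converting back: φ = atan2(z, √(x²+y²)) = -55.21°, λ = atan2(y, x) = 74.33°.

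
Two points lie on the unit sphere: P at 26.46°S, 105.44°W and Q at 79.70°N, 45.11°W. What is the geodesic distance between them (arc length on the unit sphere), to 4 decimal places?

In radians: φ₁ = -0.4618, φ₂ = 1.3910, Δλ = 60.330° = 1.0530 rad.
cos c = sin φ₁ sin φ₂ + cos φ₁ cos φ₂ cos Δλ = (-0.4456)(0.9839) + (0.8952)(0.1788)(0.4950) = -0.35916,
so c = arccos(-0.35916) = 1.93816 rad.
On the unit sphere the arc length equals the central angle: 1.9382.

1.9382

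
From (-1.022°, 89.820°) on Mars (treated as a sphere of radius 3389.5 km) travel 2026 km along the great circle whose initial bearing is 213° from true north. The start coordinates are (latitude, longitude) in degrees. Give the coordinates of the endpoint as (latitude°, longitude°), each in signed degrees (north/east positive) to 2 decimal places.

-29.12°, 69.28°

Angular distance δ = d/R = 2026/3389.5 = 0.59773 rad; initial bearing θ = 3.7176 rad.
sin φ₂ = sin φ₁ cos δ + cos φ₁ sin δ cos θ = (-0.0178)(0.8266) + (0.9998)(0.5628)(-0.8387) = -0.4866, so φ₂ = -29.12°.
Δλ = atan2(sin θ sin δ cos φ₁, cos δ − sin φ₁ sin φ₂) = atan2(-0.3065, 0.8179) = -20.539°.
λ₂ = 89.820° − 20.539° = 69.28°.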